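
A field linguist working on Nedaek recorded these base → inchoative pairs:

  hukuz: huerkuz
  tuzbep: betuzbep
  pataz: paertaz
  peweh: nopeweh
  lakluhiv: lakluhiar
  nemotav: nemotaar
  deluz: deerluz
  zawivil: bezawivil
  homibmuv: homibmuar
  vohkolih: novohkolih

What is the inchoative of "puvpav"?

deluz and homibmuv both have last vowel 'u' yet inflect differently (deerluz, homibmuar), so the last vowel is not what conditions the rule; the final letter is.
"puvpav" ends in -v. The stems ending in -v (homibmuv → homibmuar, lakluhiv → lakluhiar, nemotav → nemotaar) drop the final letter and add -ar.
So puvpav → puvpaar.

puvpaar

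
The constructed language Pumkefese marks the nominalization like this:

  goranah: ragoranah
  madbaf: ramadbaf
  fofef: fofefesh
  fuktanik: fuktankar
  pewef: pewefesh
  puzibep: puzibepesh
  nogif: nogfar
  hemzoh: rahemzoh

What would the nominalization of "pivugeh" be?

"pivugeh" has last vowel 'e'. The stems whose last vowel is 'e' (puzibep → puzibepesh, pewef → pewefesh, fofef → fofefesh) add -esh.
So pivugeh → pivugehesh.

pivugehesh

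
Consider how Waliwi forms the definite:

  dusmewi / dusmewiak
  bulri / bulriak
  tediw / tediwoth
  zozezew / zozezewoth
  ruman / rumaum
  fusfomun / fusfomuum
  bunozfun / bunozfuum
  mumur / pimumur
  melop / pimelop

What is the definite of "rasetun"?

rasetuum

dusmewi and tediw both have last vowel 'i' yet inflect differently (dusmewiak, tediwoth), so the last vowel is not what conditions the rule; the final letter is.
"rasetun" ends in -n. The stems ending in -n (ruman → rumaum, fusfomun → fusfomuum, bunozfun → bunozfuum) drop the final letter and add -um.
The other patterns: stems ending in -i add -ak; stems ending in -w add -oth; stems ending in -p or -r add the prefix pi-.
So rasetun → rasetuum.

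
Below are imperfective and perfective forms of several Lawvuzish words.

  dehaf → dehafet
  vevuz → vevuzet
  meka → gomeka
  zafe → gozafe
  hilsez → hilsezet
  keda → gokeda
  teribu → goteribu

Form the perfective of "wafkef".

vevuz and teribu both have last vowel 'u' yet inflect differently (vevuzet, goteribu), so the last vowel is not what conditions the rule; whether the stem ends in a vowel or a consonant is.
"wafkef" ends in a consonant. The stems ending in a consonant (dehaf → dehafet, vevuz → vevuzet, hilsez → hilsezet) add -et.
The other pattern: stems ending in a vowel add the prefix go-.
So wafkef → wafkefet.

wafkefet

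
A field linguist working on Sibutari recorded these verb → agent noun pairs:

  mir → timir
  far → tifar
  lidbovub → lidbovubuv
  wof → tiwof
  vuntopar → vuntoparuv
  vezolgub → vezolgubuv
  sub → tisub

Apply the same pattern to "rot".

vuntopar and mir both end in -r yet inflect differently (vuntoparuv, timir), so the final letter is not what conditions the rule; the number of vowels is.
"rot" has 1 vowel. The stems with 1 vowel (wof → tiwof, mir → timir, far → tifar) add the prefix ti-.
The other pattern: stems with 3 vowels add -uv.
So rot → tirot.

tirot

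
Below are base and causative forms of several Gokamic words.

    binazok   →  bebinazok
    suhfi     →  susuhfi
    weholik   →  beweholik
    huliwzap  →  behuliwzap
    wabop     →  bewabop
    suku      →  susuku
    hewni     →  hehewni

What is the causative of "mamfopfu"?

hewni and weholik both have last vowel 'i' yet inflect differently (hehewni, beweholik), so the last vowel is not what conditions the rule; whether the stem ends in a vowel or a consonant is.
"mamfopfu" ends in a vowel. The stems ending in a vowel (hewni → hehewni, suhfi → susuhfi, suku → susuku) repeat the first consonant+vowel as a prefix.
So mamfopfu → mamamfopfu.

mamamfopfu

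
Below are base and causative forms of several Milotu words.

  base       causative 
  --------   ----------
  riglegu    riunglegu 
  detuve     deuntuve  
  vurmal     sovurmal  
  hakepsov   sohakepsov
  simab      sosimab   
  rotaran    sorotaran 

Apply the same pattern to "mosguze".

riglegu and rotaran both begin with r- yet inflect differently (riunglegu, sorotaran), so the first letter is not what conditions the rule; whether the stem ends in a vowel or a consonant is.
"mosguze" ends in a vowel. The stems ending in a vowel (riglegu → riunglegu, detuve → deuntuve) insert -un- after the first vowel.
So mosguze → mounsguze.

mounsguze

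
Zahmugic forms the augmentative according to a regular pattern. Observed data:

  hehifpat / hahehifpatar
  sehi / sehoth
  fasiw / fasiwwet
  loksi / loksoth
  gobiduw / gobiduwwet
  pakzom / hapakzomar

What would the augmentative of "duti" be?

dutoth

sehi and fasiw both have last vowel 'i' yet inflect differently (sehoth, fasiwwet), so the last vowel is not what conditions the rule; the final letter is.
"duti" ends in -i. The stems ending in -i (sehi → sehoth, loksi → loksoth) drop the final letter and add -oth.
So duti → dutoth.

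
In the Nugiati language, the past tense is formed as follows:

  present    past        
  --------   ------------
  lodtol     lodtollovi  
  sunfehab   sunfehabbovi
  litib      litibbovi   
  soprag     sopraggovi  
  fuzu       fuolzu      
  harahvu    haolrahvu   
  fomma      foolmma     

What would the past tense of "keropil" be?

sunfehab and fomma both have last vowel 'a' yet inflect differently (sunfehabbovi, foolmma), so the last vowel is not what conditions the rule; whether the stem ends in a vowel or a consonant is.
"keropil" ends in a consonant. The stems ending in a consonant (lodtol → lodtollovi, sunfehab → sunfehabbovi, litib → litibbovi) double the final consonant and add -ovi.
The other pattern: stems ending in a vowel insert -ol- after the first vowel.
So keropil → keropillovi.

keropillovi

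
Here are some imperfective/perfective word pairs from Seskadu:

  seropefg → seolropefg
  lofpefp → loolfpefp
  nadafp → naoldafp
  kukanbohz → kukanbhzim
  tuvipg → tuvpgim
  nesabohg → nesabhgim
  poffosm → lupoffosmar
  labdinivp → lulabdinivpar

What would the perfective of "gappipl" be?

gappplim

seropefg and tuvipg both end in -g yet inflect differently (seolropefg, tuvpgim), so the final letter is not what conditions the rule; the second-to-last letter is.
"gappipl" has second-to-last letter 'p'. The one such stem in the data (tuvipg → tuvpgim) deletes the last vowel and adds -im (as do kukanbohz, nesabohg), so the same rule applies.
So gappipl → gappplim.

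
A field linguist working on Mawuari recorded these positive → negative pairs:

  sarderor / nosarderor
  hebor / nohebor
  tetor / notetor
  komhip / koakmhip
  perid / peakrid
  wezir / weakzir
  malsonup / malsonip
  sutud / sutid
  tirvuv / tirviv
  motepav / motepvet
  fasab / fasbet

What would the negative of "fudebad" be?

sarderor and wezir both end in -r yet inflect differently (nosarderor, weakzir), so the final letter is not what conditions the rule; the last vowel is.
"fudebad" has last vowel 'a'. The stems whose last vowel is 'a' (motepav → motepvet, fasab → fasbet) delete the last vowel and add -et.
So fudebad → fudebdet.

fudebdet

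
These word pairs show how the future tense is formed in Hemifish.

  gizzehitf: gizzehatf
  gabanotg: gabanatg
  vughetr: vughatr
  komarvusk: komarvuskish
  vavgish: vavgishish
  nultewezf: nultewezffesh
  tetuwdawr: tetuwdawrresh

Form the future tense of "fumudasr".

"fumudasr" has second-to-last letter 's'. The stems whose second-to-last letter is 's' (komarvusk → komarvuskish, vavgish → vavgishish) add -ish.
So fumudasr → fumudasrish.

fumudasrish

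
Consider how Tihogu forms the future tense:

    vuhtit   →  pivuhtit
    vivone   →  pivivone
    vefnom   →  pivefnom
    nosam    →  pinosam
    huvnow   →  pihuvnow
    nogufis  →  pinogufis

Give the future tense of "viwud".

piviwud

Every pair shown (vuhtit → pivuhtit, vivone → pivivone, vefnom → pivefnom, …) follows the same rule: add the prefix pi-.
So viwud → piviwud.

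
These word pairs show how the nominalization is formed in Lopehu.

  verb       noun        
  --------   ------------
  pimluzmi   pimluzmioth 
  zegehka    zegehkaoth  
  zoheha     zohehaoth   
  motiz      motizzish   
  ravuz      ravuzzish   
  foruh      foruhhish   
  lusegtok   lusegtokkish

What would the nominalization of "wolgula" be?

"wolgula" ends in a vowel. The stems ending in a vowel (pimluzmi → pimluzmioth, zegehka → zegehkaoth, zoheha → zohehaoth) add -oth.
So wolgula → wolgulaoth.

wolgulaoth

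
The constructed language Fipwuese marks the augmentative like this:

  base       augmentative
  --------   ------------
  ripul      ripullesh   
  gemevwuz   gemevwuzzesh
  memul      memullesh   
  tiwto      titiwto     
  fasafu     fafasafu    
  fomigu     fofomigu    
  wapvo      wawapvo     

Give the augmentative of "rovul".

rovullesh

ripul and fasafu both have last vowel 'u' yet inflect differently (ripullesh, fafasafu), so the last vowel is not what conditions the rule; whether the stem ends in a vowel or a consonant is.
"rovul" ends in a consonant. The stems ending in a consonant (ripul → ripullesh, gemevwuz → gemevwuzzesh, memul → memullesh) double the final consonant and add -esh.
The other pattern: stems ending in a vowel repeat the first consonant+vowel as a prefix.
So rovul → rovullesh.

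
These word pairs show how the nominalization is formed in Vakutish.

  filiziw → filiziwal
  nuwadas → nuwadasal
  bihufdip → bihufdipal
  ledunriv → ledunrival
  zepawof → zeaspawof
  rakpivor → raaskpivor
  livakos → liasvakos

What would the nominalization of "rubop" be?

ruasbop

livakos and nuwadas both end in -s yet inflect differently (liasvakos, nuwadasal), so the final letter is not what conditions the rule; the last vowel is.
"rubop" has last vowel 'o'. The stems whose last vowel is 'o' (livakos → liasvakos, rakpivor → raaskpivor, zepawof → zeaspawof) insert -as- after the first vowel.
So rubop → ruasbop.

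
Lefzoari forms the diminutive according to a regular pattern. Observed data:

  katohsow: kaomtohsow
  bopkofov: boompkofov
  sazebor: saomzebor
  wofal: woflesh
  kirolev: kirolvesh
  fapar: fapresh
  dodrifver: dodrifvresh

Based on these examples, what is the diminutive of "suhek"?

suhkesh

bopkofov and kirolev both end in -v yet inflect differently (boompkofov, kirolvesh), so the final letter is not what conditions the rule; the last vowel is.
"suhek" has last vowel 'e'. The stems whose last vowel is 'e' (kirolev → kirolvesh, dodrifver → dodrifvresh) delete the last vowel and add -esh.
The other pattern: stems whose last vowel is 'o' insert -om- after the first vowel.
So suhek → suhkesh.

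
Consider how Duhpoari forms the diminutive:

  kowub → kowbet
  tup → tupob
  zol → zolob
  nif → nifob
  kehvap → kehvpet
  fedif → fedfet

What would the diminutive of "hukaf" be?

hukfet

kehvap and tup both end in -p yet inflect differently (kehvpet, tupob), so the final letter is not what conditions the rule; the number of vowels is.
"hukaf" has 2 vowels. The stems with 2 vowels (fedif → fedfet, kehvap → kehvpet, kowub → kowbet) delete the last vowel and add -et.
The other pattern: stems with 1 vowel add -ob.
So hukaf → hukfet.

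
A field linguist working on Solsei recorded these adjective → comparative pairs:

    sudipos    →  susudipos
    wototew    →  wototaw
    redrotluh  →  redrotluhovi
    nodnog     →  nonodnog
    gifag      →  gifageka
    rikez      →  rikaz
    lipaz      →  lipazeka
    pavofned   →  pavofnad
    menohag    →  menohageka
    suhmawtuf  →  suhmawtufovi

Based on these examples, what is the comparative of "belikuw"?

"belikuw" has last vowel 'u'. The stems whose last vowel is 'u' (suhmawtuf → suhmawtufovi, redrotluh → redrotluhovi) add -ovi.
The other patterns: stems whose last vowel is 'a' add -eka; stems whose last vowel is 'e' change the last vowel to 'a'; stems whose last vowel is 'o' repeat the first consonant+vowel as a prefix.
So belikuw → belikuwovi.

belikuwovi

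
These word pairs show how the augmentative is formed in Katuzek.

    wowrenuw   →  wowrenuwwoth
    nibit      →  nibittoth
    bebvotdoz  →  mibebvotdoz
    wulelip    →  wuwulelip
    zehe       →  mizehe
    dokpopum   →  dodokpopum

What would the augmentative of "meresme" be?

"meresme" ends in -e. The one such stem in the data (zehe → mizehe) adds the prefix mi-, so the same rule applies.
The other patterns: stems ending in -m or -p repeat the first consonant+vowel as a prefix; stems ending in -t or -w double the final consonant and add -oth.
So meresme → mimeresme.

mimeresme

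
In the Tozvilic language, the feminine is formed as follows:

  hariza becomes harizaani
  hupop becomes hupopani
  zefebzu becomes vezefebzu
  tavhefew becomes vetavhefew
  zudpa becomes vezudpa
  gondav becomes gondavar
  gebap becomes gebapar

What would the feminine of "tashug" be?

"tashug" begins with t-. The one such stem in the data (tavhefew → vetavhefew) adds the prefix ve-, so the same rule applies.
The other patterns: stems beginning with g- add -ar; stems beginning with h- add -ani.
So tashug → vetashug.

vetashug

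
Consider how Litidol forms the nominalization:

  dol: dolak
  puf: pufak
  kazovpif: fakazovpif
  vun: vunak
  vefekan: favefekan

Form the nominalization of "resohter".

"resohter" has 3 vowels. The stems with 3 vowels (vefekan → favefekan, kazovpif → fakazovpif) add the prefix fa-.
The other pattern: stems with 1 vowel add -ak.
So resohter → faresohter.

faresohter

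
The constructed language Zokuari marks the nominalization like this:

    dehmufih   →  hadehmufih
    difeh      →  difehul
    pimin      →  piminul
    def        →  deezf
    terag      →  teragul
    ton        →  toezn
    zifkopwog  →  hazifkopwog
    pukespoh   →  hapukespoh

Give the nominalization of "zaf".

zaezf

ton and pimin both end in -n yet inflect differently (toezn, piminul), so the final letter is not what conditions the rule; the number of vowels is.
"zaf" has 1 vowel. The stems with 1 vowel (ton → toezn, def → deezf) insert -ez- after the first vowel.
The other patterns: stems with 2 vowels add -ul; stems with 3 vowels add the prefix ha-.
So zaf → zaezf.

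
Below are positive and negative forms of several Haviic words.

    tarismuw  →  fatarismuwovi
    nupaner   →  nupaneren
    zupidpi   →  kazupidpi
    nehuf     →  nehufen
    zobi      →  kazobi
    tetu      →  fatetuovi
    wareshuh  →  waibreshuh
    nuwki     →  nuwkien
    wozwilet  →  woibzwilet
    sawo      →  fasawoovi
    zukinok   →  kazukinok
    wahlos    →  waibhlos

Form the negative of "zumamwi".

kazumamwi

nuwki and zobi both end in -i yet inflect differently (nuwkien, kazobi), so the final letter is not what conditions the rule; the first letter is.
"zumamwi" begins with z-. The stems beginning with z- (zukinok → kazukinok, zobi → kazobi, zupidpi → kazupidpi) add the prefix ka-.
The other patterns: stems beginning with w- insert -ib- after the first vowel; stems beginning with n- add -en; stems beginning with s- or t- add fa- … -ovi around the stem.
So zumamwi → kazumamwi.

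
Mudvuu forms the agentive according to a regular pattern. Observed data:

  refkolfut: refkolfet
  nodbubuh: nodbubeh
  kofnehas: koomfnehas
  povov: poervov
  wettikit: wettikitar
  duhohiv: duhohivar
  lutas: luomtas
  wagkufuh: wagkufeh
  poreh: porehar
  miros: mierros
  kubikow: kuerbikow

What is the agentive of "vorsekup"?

vorsekep

miros and lutas both end in -s yet inflect differently (mierros, luomtas), so the final letter is not what conditions the rule; the last vowel is.
"vorsekup" has last vowel 'u'. The stems whose last vowel is 'u' (wagkufuh → wagkufeh, refkolfut → refkolfet, nodbubuh → nodbubeh) change the last vowel to 'e'.
So vorsekup → vorsekep.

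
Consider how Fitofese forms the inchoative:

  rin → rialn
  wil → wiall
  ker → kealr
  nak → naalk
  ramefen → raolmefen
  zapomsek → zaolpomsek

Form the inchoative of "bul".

buall

rin and ramefen both end in -n yet inflect differently (rialn, raolmefen), so the final letter is not what conditions the rule; the number of vowels is.
"bul" has 1 vowel. The stems with 1 vowel (rin → rialn, wil → wiall, ker → kealr) insert -al- after the first vowel.
The other pattern: stems with 3 vowels insert -ol- after the first vowel.
So bul → buall.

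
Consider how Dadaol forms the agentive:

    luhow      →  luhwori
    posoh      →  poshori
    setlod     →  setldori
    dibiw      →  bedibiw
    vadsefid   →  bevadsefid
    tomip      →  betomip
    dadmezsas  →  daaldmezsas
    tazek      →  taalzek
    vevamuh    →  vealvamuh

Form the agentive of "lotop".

lotpori

luhow and dibiw both end in -w yet inflect differently (luhwori, bedibiw), so the final letter is not what conditions the rule; the last vowel is.
"lotop" has last vowel 'o'. The stems whose last vowel is 'o' (luhow → luhwori, posoh → poshori, setlod → setldori) delete the last vowel and add -ori.
So lotop → lotpori.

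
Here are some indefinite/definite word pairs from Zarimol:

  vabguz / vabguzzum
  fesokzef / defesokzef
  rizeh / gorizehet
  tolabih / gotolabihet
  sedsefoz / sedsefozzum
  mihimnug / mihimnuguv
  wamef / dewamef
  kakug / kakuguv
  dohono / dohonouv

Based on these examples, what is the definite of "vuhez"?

wamef and rizeh both have last vowel 'e' yet inflect differently (dewamef, gorizehet), so the last vowel is not what conditions the rule; the final letter is.
"vuhez" ends in -z. The stems ending in -z (vabguz → vabguzzum, sedsefoz → sedsefozzum) double the final consonant and add -um.
So vuhez → vuhezzum.

vuhezzum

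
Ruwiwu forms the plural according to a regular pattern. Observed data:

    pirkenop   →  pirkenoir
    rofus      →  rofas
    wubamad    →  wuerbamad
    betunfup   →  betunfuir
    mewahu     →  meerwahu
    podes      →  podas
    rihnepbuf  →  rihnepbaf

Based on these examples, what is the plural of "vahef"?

vahaf

"vahef" ends in -f. The one such stem in the data (rihnepbuf → rihnepbaf) changes the last vowel to 'a' (as do podes, rofus), so the same rule applies.
The other patterns: stems ending in -p drop the final letter and add -ir; stems ending in -d or -u insert -er- after the first vowel.
So vahef → vahaf.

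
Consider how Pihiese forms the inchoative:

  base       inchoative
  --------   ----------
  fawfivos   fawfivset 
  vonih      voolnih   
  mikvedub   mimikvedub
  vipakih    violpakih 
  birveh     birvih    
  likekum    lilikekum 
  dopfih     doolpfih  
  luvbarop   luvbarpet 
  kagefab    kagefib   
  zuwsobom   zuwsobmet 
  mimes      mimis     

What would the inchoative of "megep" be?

megip

zuwsobom and likekum both end in -m yet inflect differently (zuwsobmet, lilikekum), so the final letter is not what conditions the rule; the last vowel is.
"megep" has last vowel 'e'. The stems whose last vowel is 'e' (mimes → mimis, birveh → birvih) change the last vowel to 'i'.
The other patterns: stems whose last vowel is 'o' delete the last vowel and add -et; stems whose last vowel is 'i' insert -ol- after the first vowel; stems whose last vowel is 'u' repeat the first consonant+vowel as a prefix.
So megep → megip.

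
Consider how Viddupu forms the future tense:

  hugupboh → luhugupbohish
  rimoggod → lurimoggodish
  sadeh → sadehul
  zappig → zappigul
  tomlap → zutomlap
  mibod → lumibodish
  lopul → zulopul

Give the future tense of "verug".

sadeh and hugupboh both end in -h yet inflect differently (sadehul, luhugupbohish), so the final letter is not what conditions the rule; the last vowel is.
"verug" has last vowel 'u'. The one such stem in the data (lopul → zulopul) adds the prefix zu-, so the same rule applies.
The other patterns: stems whose last vowel is 'e' or 'i' add -ul; stems whose last vowel is 'o' add lu- … -ish around the stem.
So verug → zuverug.

zuverug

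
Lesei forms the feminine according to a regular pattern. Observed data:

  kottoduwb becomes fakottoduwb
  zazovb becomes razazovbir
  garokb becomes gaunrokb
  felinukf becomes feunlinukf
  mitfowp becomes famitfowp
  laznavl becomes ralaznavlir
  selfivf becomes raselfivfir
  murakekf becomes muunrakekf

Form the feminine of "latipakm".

"latipakm" has second-to-last letter 'k'. The stems whose second-to-last letter is 'k' (garokb → gaunrokb, felinukf → feunlinukf, murakekf → muunrakekf) insert -un- after the first vowel.
The other patterns: stems whose second-to-last letter is 'w' add the prefix fa-; stems whose second-to-last letter is 'v' add ra- … -ir around the stem.
So latipakm → launtipakm.

launtipakm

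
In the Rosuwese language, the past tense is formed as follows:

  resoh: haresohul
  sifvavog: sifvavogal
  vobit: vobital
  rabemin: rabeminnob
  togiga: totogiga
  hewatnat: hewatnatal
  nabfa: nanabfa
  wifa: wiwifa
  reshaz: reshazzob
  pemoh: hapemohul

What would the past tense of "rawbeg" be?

"rawbeg" ends in -g. The one such stem in the data (sifvavog → sifvavogal) adds -al, so the same rule applies.
So rawbeg → rawbegal.

rawbegal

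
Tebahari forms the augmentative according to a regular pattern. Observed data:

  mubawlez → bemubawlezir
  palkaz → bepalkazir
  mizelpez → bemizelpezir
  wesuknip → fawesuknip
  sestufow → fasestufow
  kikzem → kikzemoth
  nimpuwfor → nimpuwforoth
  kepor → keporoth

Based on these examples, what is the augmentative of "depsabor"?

mubawlez and kikzem both have last vowel 'e' yet inflect differently (bemubawlezir, kikzemoth), so the last vowel is not what conditions the rule; the final letter is.
"depsabor" ends in -r. The stems ending in -r (nimpuwfor → nimpuwforoth, kepor → keporoth) add -oth.
So depsabor → depsaboroth.

depsaboroth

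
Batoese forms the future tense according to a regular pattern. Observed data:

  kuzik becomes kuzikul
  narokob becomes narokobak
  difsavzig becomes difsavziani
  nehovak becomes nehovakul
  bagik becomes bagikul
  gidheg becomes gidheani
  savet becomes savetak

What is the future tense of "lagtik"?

lagtikul

bagik and difsavzig both have last vowel 'i' yet inflect differently (bagikul, difsavziani), so the last vowel is not what conditions the rule; the final letter is.
"lagtik" ends in -k. The stems ending in -k (bagik → bagikul, nehovak → nehovakul, kuzik → kuzikul) add -ul.
The other patterns: stems ending in -g drop the final letter and add -ani; stems ending in -b or -t add -ak.
So lagtik → lagtikul.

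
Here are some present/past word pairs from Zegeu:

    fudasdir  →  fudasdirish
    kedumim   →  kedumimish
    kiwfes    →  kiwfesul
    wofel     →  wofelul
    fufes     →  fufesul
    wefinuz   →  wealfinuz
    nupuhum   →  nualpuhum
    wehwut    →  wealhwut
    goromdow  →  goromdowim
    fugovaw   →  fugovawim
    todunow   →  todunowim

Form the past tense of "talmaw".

talmawim

"talmaw" has last vowel 'a'. The one such stem in the data (fugovaw → fugovawim) adds -im, so the same rule applies.
So talmaw → talmawim.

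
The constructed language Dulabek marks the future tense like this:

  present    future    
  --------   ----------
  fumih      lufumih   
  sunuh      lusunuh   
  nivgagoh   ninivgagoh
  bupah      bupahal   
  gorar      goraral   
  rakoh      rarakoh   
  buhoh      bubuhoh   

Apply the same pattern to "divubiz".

ludivubiz

bupah and fumih both end in -h yet inflect differently (bupahal, lufumih), so the final letter is not what conditions the rule; the last vowel is.
"divubiz" has last vowel 'i'. The one such stem in the data (fumih → lufumih) adds the prefix lu-, so the same rule applies.
The other patterns: stems whose last vowel is 'a' add -al; stems whose last vowel is 'o' repeat the first consonant+vowel as a prefix.
So divubiz → ludivubiz.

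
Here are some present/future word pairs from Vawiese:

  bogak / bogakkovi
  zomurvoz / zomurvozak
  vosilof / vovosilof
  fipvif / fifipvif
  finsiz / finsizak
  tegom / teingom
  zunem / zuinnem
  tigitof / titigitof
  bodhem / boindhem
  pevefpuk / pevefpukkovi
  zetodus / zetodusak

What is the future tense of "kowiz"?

kowizak

"kowiz" ends in -z. The stems ending in -z (zomurvoz → zomurvozak, finsiz → finsizak) add -ak.
So kowiz → kowizak.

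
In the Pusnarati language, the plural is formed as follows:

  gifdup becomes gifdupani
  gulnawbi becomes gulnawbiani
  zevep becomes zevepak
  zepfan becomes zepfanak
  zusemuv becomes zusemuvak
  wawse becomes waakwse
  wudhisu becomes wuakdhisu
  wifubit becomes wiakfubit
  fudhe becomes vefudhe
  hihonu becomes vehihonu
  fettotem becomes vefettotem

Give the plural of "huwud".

vehuwud

"huwud" begins with h-. The one such stem in the data (hihonu → vehihonu) adds the prefix ve-, so the same rule applies.
The other patterns: stems beginning with g- add -ani; stems beginning with z- add -ak; stems beginning with w- insert -ak- after the first vowel.
So huwud → vehuwud.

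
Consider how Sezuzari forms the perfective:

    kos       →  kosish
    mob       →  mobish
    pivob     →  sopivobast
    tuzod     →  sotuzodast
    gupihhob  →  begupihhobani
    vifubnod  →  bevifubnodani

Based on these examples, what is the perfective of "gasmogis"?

begasmogisani

mob and pivob both end in -b yet inflect differently (mobish, sopivobast), so the final letter is not what conditions the rule; the number of vowels is.
"gasmogis" has 3 vowels. The stems with 3 vowels (gupihhob → begupihhobani, vifubnod → bevifubnodani) add be- … -ani around the stem.
So gasmogis → begasmogisani.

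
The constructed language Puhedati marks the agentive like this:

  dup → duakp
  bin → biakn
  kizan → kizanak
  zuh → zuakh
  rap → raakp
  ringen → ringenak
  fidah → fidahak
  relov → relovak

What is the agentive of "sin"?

fidah and zuh both end in -h yet inflect differently (fidahak, zuakh), so the final letter is not what conditions the rule; the number of vowels is.
"sin" has 1 vowel. The stems with 1 vowel (zuh → zuakh, dup → duakp, bin → biakn) insert -ak- after the first vowel.
The other pattern: stems with 2 vowels add -ak.
So sin → siakn.

siakn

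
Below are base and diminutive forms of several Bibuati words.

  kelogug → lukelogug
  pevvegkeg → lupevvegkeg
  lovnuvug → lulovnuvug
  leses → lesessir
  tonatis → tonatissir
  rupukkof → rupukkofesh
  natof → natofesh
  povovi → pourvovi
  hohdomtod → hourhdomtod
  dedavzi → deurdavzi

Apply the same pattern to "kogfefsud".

kourgfefsud

pevvegkeg and leses both have last vowel 'e' yet inflect differently (lupevvegkeg, lesessir), so the last vowel is not what conditions the rule; the final letter is.
"kogfefsud" ends in -d. The one such stem in the data (hohdomtod → hourhdomtod) inserts -ur- after the first vowel (as do povovi, dedavzi), so the same rule applies.
So kogfefsud → kourgfefsud.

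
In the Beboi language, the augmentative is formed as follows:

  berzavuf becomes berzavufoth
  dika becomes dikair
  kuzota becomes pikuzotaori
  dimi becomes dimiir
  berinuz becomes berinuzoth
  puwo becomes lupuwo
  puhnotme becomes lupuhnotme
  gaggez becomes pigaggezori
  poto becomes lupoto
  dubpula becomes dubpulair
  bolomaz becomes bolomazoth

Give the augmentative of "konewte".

pikonewteori

"konewte" begins with k-. The one such stem in the data (kuzota → pikuzotaori) adds pi- … -ori around the stem, so the same rule applies.
The other patterns: stems beginning with b- add -oth; stems beginning with p- add the prefix lu-; stems beginning with d- add -ir.
So konewte → pikonewteori.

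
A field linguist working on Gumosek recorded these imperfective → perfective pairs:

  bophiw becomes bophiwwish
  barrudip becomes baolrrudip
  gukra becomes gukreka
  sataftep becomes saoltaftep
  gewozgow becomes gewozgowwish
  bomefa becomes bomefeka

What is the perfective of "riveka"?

rivekeka

bophiw and barrudip both have last vowel 'i' yet inflect differently (bophiwwish, baolrrudip), so the last vowel is not what conditions the rule; the final letter is.
"riveka" ends in -a. The stems ending in -a (gukra → gukreka, bomefa → bomefeka) drop the final letter and add -eka.
The other patterns: stems ending in -w double the final consonant and add -ish; stems ending in -p insert -ol- after the first vowel.
So riveka → rivekeka.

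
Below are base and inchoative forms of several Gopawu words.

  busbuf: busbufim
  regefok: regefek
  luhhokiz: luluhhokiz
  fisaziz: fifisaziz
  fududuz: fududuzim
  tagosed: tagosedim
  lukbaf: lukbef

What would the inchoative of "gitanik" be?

gigitanik

"gitanik" has last vowel 'i'. The stems whose last vowel is 'i' (luhhokiz → luluhhokiz, fisaziz → fifisaziz) repeat the first consonant+vowel as a prefix.
The other patterns: stems whose last vowel is 'e' or 'u' add -im; stems whose last vowel is 'a' or 'o' change the last vowel to 'e'.
So gitanik → gigitanik.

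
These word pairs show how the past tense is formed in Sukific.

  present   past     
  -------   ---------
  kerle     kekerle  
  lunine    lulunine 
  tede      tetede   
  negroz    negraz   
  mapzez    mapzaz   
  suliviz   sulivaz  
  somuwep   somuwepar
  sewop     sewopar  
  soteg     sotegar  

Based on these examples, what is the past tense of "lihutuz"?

lihutaz

"lihutuz" ends in -z. The stems ending in -z (negroz → negraz, mapzez → mapzaz, suliviz → sulivaz) change the last vowel to 'a'.
The other patterns: stems ending in -e repeat the first consonant+vowel as a prefix; stems ending in -g or -p add -ar.
So lihutuz → lihutaz.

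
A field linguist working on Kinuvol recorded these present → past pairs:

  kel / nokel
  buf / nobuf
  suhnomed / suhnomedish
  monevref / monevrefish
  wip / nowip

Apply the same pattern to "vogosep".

monevref and buf both end in -f yet inflect differently (monevrefish, nobuf), so the final letter is not what conditions the rule; the number of vowels is.
"vogosep" has 3 vowels. The stems with 3 vowels (monevref → monevrefish, suhnomed → suhnomedish) add -ish.
So vogosep → vogosepish.

vogosepish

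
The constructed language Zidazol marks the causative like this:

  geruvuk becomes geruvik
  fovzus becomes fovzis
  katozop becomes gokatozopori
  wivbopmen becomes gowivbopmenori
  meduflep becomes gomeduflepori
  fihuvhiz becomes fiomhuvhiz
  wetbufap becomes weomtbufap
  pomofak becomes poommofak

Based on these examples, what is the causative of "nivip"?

katozop and wetbufap both end in -p yet inflect differently (gokatozopori, weomtbufap), so the final letter is not what conditions the rule; the last vowel is.
"nivip" has last vowel 'i'. The one such stem in the data (fihuvhiz → fiomhuvhiz) inserts -om- after the first vowel (as do wetbufap, pomofak), so the same rule applies.
The other patterns: stems whose last vowel is 'u' change the last vowel to 'i'; stems whose last vowel is 'e' or 'o' add go- … -ori around the stem.
So nivip → niomvip.

niomvip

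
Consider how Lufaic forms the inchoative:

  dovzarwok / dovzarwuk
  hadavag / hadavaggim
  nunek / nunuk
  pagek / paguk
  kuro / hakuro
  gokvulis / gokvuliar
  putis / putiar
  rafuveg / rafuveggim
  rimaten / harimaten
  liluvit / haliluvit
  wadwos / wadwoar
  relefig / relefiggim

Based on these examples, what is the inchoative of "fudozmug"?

dovzarwok and wadwos both have last vowel 'o' yet inflect differently (dovzarwuk, wadwoar), so the last vowel is not what conditions the rule; the final letter is.
"fudozmug" ends in -g. The stems ending in -g (hadavag → hadavaggim, relefig → relefiggim, rafuveg → rafuveggim) double the final consonant and add -im.
So fudozmug → fudozmuggim.

fudozmuggim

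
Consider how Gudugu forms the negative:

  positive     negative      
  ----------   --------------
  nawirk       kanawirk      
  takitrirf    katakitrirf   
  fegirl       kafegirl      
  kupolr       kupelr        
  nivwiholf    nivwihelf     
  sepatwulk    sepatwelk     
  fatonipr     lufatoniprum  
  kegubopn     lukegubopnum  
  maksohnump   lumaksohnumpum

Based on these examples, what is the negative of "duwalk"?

takitrirf and nivwiholf both end in -f yet inflect differently (katakitrirf, nivwihelf), so the final letter is not what conditions the rule; the second-to-last letter is.
"duwalk" has second-to-last letter 'l'. The stems whose second-to-last letter is 'l' (kupolr → kupelr, nivwiholf → nivwihelf, sepatwulk → sepatwelk) change the last vowel to 'e'.
The other patterns: stems whose second-to-last letter is 'r' add the prefix ka-; stems whose second-to-last letter is 'm' or 'p' add lu- … -um around the stem.
So duwalk → duwelk.

duwelk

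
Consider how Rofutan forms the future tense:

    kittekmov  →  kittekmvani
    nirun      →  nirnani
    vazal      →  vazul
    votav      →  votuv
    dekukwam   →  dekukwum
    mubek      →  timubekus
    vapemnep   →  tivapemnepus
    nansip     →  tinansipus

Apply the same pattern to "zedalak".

zedaluk

"zedalak" has last vowel 'a'. The stems whose last vowel is 'a' (vazal → vazul, votav → votuv, dekukwam → dekukwum) change the last vowel to 'u'.
So zedalak → zedaluk.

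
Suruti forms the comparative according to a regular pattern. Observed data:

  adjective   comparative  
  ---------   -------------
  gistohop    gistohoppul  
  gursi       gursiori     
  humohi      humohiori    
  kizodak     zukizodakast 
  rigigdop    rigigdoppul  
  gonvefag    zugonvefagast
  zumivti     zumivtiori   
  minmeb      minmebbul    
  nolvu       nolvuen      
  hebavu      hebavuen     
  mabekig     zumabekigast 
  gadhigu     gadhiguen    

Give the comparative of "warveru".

warveruen

gursi and mabekig both have last vowel 'i' yet inflect differently (gursiori, zumabekigast), so the last vowel is not what conditions the rule; the final letter is.
"warveru" ends in -u. The stems ending in -u (nolvu → nolvuen, gadhigu → gadhiguen, hebavu → hebavuen) add -en.
So warveru → warveruen.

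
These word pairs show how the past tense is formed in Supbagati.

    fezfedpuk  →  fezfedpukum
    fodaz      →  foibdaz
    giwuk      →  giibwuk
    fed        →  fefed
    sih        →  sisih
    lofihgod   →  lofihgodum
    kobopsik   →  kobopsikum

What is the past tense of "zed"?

"zed" has 1 vowel. The stems with 1 vowel (fed → fefed, sih → sisih) repeat the first consonant+vowel as a prefix.
So zed → zezed.

zezed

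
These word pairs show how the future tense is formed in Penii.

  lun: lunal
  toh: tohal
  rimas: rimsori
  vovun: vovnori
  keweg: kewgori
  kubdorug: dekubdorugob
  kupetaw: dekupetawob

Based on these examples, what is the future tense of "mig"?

migal

lun and vovun both end in -n yet inflect differently (lunal, vovnori), so the final letter is not what conditions the rule; the number of vowels is.
"mig" has 1 vowel. The stems with 1 vowel (lun → lunal, toh → tohal) add -al.
The other patterns: stems with 2 vowels delete the last vowel and add -ori; stems with 3 vowels add de- … -ob around the stem.
So mig → migal.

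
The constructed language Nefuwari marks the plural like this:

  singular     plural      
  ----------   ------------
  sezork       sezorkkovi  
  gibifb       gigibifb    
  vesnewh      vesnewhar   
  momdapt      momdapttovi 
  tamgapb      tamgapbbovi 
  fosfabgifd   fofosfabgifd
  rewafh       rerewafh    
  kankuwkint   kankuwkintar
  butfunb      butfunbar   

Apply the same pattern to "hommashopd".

hommashopddovi

rewafh and vesnewh both end in -h yet inflect differently (rerewafh, vesnewhar), so the final letter is not what conditions the rule; the second-to-last letter is.
"hommashopd" has second-to-last letter 'p'. The stems whose second-to-last letter is 'p' (momdapt → momdapttovi, tamgapb → tamgapbbovi) double the final consonant and add -ovi.
The other patterns: stems whose second-to-last letter is 'f' repeat the first consonant+vowel as a prefix; stems whose second-to-last letter is 'n' or 'w' add -ar.
So hommashopd → hommashopddovi.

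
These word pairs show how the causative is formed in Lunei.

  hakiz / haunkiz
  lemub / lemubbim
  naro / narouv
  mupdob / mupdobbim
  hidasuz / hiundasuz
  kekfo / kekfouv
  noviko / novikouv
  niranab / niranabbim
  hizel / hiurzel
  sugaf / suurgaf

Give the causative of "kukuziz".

hidasuz and lemub both have last vowel 'u' yet inflect differently (hiundasuz, lemubbim), so the last vowel is not what conditions the rule; the final letter is.
"kukuziz" ends in -z. The stems ending in -z (hidasuz → hiundasuz, hakiz → haunkiz) insert -un- after the first vowel.
The other patterns: stems ending in -b double the final consonant and add -im; stems ending in -o add -uv; stems ending in -f or -l insert -ur- after the first vowel.
So kukuziz → kuunkuziz.

kuunkuziz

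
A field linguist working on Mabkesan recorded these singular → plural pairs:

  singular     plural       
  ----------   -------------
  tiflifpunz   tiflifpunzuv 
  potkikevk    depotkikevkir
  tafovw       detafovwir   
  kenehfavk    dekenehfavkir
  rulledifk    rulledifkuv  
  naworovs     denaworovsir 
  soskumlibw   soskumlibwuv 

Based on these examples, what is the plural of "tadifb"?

kenehfavk and rulledifk both end in -k yet inflect differently (dekenehfavkir, rulledifkuv), so the final letter is not what conditions the rule; the second-to-last letter is.
"tadifb" has second-to-last letter 'f'. The one such stem in the data (rulledifk → rulledifkuv) adds -uv, so the same rule applies.
The other pattern: stems whose second-to-last letter is 'v' add de- … -ir around the stem.
So tadifb → tadifbuv.

tadifbuv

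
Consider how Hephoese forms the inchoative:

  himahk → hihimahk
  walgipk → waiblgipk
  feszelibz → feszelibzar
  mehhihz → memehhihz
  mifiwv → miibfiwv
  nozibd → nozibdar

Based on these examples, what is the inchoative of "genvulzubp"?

genvulzubpar

"genvulzubp" has second-to-last letter 'b'. The stems whose second-to-last letter is 'b' (nozibd → nozibdar, feszelibz → feszelibzar) add -ar.
So genvulzubp → genvulzubpar.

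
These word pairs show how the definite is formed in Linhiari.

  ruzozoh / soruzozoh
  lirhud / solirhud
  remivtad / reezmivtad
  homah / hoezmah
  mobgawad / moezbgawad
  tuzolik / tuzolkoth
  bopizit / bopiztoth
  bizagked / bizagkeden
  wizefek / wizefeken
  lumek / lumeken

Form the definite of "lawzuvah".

"lawzuvah" has last vowel 'a'. The stems whose last vowel is 'a' (remivtad → reezmivtad, homah → hoezmah, mobgawad → moezbgawad) insert -ez- after the first vowel.
The other patterns: stems whose last vowel is 'o' or 'u' add the prefix so-; stems whose last vowel is 'i' delete the last vowel and add -oth; stems whose last vowel is 'e' add -en.
So lawzuvah → laezwzuvah.

laezwzuvah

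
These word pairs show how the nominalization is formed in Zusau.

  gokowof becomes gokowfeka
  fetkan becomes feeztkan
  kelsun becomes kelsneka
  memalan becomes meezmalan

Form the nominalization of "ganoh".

ganheka

memalan and kelsun both end in -n yet inflect differently (meezmalan, kelsneka), so the final letter is not what conditions the rule; the last vowel is.
"ganoh" has last vowel 'o'. The one such stem in the data (gokowof → gokowfeka) deletes the last vowel and adds -eka (as does kelsun), so the same rule applies.
So ganoh → ganheka.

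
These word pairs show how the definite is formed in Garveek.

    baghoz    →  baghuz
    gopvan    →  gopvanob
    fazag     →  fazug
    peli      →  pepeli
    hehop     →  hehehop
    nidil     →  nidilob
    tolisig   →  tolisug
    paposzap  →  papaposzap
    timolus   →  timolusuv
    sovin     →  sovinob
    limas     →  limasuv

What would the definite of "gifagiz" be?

"gifagiz" ends in -z. The one such stem in the data (baghoz → baghuz) changes the last vowel to 'u' (as do tolisig, fazag), so the same rule applies.
The other patterns: stems ending in -s add -uv; stems ending in -l or -n add -ob; stems ending in -i or -p repeat the first consonant+vowel as a prefix.
So gifagiz → gifaguz.

gifaguz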